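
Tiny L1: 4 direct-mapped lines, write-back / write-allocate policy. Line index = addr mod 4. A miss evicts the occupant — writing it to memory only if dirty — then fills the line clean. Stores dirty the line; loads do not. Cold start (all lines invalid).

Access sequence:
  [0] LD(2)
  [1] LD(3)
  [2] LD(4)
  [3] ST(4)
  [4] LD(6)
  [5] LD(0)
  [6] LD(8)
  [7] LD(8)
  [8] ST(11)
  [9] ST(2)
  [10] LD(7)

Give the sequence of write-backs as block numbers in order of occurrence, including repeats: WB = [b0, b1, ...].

0: R B2 → L2 miss [-]
1: R B3 → L3 miss [-]
2: R B4 → L0 miss [-]
3: W B4 → L0 hit [D]
4: R B6 → L2 miss [-]
5: R B0 → L0 miss wb→B4 [-]
6: R B8 → L0 miss [-]
7: R B8 → L0 hit [-]
8: W B11 → L3 miss [D]
9: W B2 → L2 miss [D]
10: R B7 → L3 miss wb→B11 [-]

WB = [4, 11]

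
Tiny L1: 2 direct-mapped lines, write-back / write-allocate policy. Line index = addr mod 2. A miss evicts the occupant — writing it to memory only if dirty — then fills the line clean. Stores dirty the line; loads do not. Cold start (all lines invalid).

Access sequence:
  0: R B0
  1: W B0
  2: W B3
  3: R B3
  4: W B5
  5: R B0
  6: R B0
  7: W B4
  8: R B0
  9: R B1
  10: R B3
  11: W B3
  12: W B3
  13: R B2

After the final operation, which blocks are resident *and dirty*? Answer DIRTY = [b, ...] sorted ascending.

  0 | R B0 → L0 miss [-]
  1 | W B0 → L0 hit [D]
  2 | W B3 → L1 miss [D]
  3 | R B3 → L1 hit [D]
  4 | W B5 → L1 miss wb→B3 [D]
  5 | R B0 → L0 hit [D]
  6 | R B0 → L0 hit [D]
  7 | W B4 → L0 miss wb→B0 [D]
  8 | R B0 → L0 miss wb→B4 [-]
  9 | R B1 → L1 miss wb→B5 [-]
  10 | R B3 → L1 miss [-]
  11 | W B3 → L1 hit [D]
  12 | W B3 → L1 hit [D]
  13 | R B2 → L0 miss [-]

DIRTY = [3]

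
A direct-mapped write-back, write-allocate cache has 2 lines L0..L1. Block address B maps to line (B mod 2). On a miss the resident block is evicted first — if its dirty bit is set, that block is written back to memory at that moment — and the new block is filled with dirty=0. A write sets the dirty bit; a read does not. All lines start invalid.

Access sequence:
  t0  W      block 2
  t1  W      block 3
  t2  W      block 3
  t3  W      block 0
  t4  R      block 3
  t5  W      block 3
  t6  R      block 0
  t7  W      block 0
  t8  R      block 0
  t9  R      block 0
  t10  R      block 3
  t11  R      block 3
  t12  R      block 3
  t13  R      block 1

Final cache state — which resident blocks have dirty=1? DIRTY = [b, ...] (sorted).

0: W B2 → L0 miss [D]
1: W B3 → L1 miss [D]
2: W B3 → L1 hit [D]
3: W B0 → L0 miss wb→B2 [D]
4: R B3 → L1 hit [D]
5: W B3 → L1 hit [D]
6: R B0 → L0 hit [D]
7: W B0 → L0 hit [D]
8: R B0 → L0 hit [D]
9: R B0 → L0 hit [D]
10: R B3 → L1 hit [D]
11: R B3 → L1 hit [D]
12: R B3 → L1 hit [D]
13: R B1 → L1 miss wb→B3 [-]

DIRTY = [0]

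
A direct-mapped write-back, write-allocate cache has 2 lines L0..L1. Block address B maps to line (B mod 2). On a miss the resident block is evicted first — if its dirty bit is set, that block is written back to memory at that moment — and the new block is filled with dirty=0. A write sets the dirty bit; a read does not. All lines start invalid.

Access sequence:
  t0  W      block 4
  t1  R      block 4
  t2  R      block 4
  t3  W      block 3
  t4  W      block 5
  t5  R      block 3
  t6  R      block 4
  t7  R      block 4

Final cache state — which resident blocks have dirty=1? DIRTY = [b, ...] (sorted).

DIRTY = [4]

  0 | W B4 → L0 miss [D]
  1 | R B4 → L0 hit [D]
  2 | R B4 → L0 hit [D]
  3 | W B3 → L1 miss [D]
  4 | W B5 → L1 miss wb→B3 [D]
  5 | R B3 → L1 miss wb→B5 [-]
  6 | R B4 → L0 hit [D]
  7 | R B4 → L0 hit [D]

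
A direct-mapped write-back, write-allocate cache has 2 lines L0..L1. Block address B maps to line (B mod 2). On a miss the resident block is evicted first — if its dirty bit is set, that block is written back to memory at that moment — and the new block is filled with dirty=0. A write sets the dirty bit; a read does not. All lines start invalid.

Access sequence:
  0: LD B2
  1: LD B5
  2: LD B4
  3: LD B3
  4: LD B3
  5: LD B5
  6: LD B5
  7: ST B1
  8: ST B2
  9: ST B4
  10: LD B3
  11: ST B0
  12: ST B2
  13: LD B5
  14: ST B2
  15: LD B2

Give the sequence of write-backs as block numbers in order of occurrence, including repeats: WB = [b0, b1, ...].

0: R B2 → L0 miss [-]
1: R B5 → L1 miss [-]
2: R B4 → L0 miss [-]
3: R B3 → L1 miss [-]
4: R B3 → L1 hit [-]
5: R B5 → L1 miss [-]
6: R B5 → L1 hit [-]
7: W B1 → L1 miss [D]
8: W B2 → L0 miss [D]
9: W B4 → L0 miss wb→B2 [D]
10: R B3 → L1 miss wb→B1 [-]
11: W B0 → L0 miss wb→B4 [D]
12: W B2 → L0 miss wb→B0 [D]
13: R B5 → L1 miss [-]
14: W B2 → L0 hit [D]
15: R B2 → L0 hit [D]

WB = [2, 1, 4, 0]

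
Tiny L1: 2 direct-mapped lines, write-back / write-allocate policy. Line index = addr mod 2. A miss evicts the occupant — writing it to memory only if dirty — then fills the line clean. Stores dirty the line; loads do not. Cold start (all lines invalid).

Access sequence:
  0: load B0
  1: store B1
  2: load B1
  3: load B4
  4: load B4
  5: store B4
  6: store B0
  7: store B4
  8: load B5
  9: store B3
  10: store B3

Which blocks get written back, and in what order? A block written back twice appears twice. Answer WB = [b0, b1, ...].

WB = [4, 0, 1]

0: R B0 -> L0 miss  d=-]
1: W B1 -> L1 miss  d=D]
2: R B1 -> L1 hit  d=D]
3: R B4 -> L0 miss  d=-]
4: R B4 -> L0 hit  d=-]
5: W B4 -> L0 hit  d=D]
6: W B0 -> L0 miss wb->B4  d=D]
7: W B4 -> L0 miss wb->B0  d=D]
8: R B5 -> L1 miss wb->B1  d=-]
9: W B3 -> L1 miss  d=D]
10: W B3 -> L1 hit  d=D]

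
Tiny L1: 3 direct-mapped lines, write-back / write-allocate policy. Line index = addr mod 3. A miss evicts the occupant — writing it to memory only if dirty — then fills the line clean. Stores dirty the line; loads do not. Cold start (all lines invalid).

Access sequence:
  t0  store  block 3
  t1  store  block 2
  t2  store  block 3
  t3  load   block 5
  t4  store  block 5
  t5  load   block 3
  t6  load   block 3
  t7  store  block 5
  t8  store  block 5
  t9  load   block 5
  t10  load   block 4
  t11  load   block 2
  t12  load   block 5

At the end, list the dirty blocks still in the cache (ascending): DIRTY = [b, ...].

  0 | W B3 → L0 miss [D]
  1 | W B2 → L2 miss [D]
  2 | W B3 → L0 hit [D]
  3 | R B5 → L2 miss wb→B2 [-]
  4 | W B5 → L2 hit [D]
  5 | R B3 → L0 hit [D]
  6 | R B3 → L0 hit [D]
  7 | W B5 → L2 hit [D]
  8 | W B5 → L2 hit [D]
  9 | R B5 → L2 hit [D]
  10 | R B4 → L1 miss [-]
  11 | R B2 → L2 miss wb→B5 [-]
  12 | R B5 → L2 miss [-]

DIRTY = [3]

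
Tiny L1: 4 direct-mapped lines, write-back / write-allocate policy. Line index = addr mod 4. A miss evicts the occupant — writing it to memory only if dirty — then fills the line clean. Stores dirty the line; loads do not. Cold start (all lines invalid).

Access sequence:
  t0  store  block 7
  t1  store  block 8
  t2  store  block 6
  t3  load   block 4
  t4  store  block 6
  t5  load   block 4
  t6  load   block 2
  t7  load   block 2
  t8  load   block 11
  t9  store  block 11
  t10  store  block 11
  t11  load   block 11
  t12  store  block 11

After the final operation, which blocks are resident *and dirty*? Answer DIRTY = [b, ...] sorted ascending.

DIRTY = [11]

0: W B7 → L3 miss [D]
1: W B8 → L0 miss [D]
2: W B6 → L2 miss [D]
3: R B4 → L0 miss wb→B8 [-]
4: W B6 → L2 hit [D]
5: R B4 → L0 hit [-]
6: R B2 → L2 miss wb→B6 [-]
7: R B2 → L2 hit [-]
8: R B11 → L3 miss wb→B7 [-]
9: W B11 → L3 hit [D]
10: W B11 → L3 hit [D]
11: R B11 → L3 hit [D]
12: W B11 → L3 hit [D]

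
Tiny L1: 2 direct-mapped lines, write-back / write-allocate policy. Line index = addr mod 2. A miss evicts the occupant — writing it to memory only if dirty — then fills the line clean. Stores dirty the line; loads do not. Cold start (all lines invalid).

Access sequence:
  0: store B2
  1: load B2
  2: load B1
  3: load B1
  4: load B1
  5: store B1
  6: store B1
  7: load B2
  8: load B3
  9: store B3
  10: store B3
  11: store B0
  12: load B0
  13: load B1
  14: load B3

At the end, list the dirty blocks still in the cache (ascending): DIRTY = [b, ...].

0: W B2 → L0 miss [D]
1: R B2 → L0 hit [D]
2: R B1 → L1 miss [-]
3: R B1 → L1 hit [-]
4: R B1 → L1 hit [-]
5: W B1 → L1 hit [D]
6: W B1 → L1 hit [D]
7: R B2 → L0 hit [D]
8: R B3 → L1 miss wb→B1 [-]
9: W B3 → L1 hit [D]
10: W B3 → L1 hit [D]
11: W B0 → L0 miss wb→B2 [D]
12: R B0 → L0 hit [D]
13: R B1 → L1 miss wb→B3 [-]
14: R B3 → L1 miss [-]

DIRTY = [0]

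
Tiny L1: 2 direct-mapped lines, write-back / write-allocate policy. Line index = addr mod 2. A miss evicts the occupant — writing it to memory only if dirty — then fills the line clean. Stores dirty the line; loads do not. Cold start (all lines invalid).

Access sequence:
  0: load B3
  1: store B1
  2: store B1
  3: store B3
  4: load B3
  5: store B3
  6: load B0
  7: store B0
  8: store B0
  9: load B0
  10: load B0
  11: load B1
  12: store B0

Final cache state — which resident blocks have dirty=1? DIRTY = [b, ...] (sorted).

0: R B3 → L1 miss [-]
1: W B1 → L1 miss [D]
2: W B1 → L1 hit [D]
3: W B3 → L1 miss wb→B1 [D]
4: R B3 → L1 hit [D]
5: W B3 → L1 hit [D]
6: R B0 → L0 miss [-]
7: W B0 → L0 hit [D]
8: W B0 → L0 hit [D]
9: R B0 → L0 hit [D]
10: R B0 → L0 hit [D]
11: R B1 → L1 miss wb→B3 [-]
12: W B0 → L0 hit [D]

DIRTY = [0]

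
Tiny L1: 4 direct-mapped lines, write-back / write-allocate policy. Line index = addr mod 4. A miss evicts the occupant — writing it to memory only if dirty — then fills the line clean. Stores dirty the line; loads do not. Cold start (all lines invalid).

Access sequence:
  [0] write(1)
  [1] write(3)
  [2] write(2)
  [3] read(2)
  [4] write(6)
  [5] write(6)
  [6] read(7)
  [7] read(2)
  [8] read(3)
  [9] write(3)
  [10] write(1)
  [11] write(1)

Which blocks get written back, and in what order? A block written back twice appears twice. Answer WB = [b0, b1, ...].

0: W B1 → L1 miss [D]
1: W B3 → L3 miss [D]
2: W B2 → L2 miss [D]
3: R B2 → L2 hit [D]
4: W B6 → L2 miss wb→B2 [D]
5: W B6 → L2 hit [D]
6: R B7 → L3 miss wb→B3 [-]
7: R B2 → L2 miss wb→B6 [-]
8: R B3 → L3 miss [-]
9: W B3 → L3 hit [D]
10: W B1 → L1 hit [D]
11: W B1 → L1 hit [D]

WB = [2, 3, 6]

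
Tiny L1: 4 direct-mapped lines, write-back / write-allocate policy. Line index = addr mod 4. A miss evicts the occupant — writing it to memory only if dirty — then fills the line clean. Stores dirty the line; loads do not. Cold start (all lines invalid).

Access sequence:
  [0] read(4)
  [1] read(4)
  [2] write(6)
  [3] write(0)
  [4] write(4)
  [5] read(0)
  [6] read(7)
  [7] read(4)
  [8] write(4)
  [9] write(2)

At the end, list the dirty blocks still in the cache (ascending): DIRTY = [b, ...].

DIRTY = [2, 4]

0: R B4 → L0 miss [-]
1: R B4 → L0 hit [-]
2: W B6 → L2 miss [D]
3: W B0 → L0 miss [D]
4: W B4 → L0 miss wb→B0 [D]
5: R B0 → L0 miss wb→B4 [-]
6: R B7 → L3 miss [-]
7: R B4 → L0 miss [-]
8: W B4 → L0 hit [D]
9: W B2 → L2 miss wb→B6 [D]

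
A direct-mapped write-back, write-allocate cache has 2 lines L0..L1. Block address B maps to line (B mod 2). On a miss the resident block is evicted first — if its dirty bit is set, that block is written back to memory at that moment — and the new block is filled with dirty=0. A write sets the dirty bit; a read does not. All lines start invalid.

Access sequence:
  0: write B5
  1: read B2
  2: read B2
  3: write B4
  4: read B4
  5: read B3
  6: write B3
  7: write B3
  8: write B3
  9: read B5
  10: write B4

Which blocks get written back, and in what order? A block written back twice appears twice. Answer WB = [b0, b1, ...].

0: W B5 → L1 miss [D]
1: R B2 → L0 miss [-]
2: R B2 → L0 hit [-]
3: W B4 → L0 miss [D]
4: R B4 → L0 hit [D]
5: R B3 → L1 miss wb→B5 [-]
6: W B3 → L1 hit [D]
7: W B3 → L1 hit [D]
8: W B3 → L1 hit [D]
9: R B5 → L1 miss wb→B3 [-]
10: W B4 → L0 hit [D]

WB = [5, 3]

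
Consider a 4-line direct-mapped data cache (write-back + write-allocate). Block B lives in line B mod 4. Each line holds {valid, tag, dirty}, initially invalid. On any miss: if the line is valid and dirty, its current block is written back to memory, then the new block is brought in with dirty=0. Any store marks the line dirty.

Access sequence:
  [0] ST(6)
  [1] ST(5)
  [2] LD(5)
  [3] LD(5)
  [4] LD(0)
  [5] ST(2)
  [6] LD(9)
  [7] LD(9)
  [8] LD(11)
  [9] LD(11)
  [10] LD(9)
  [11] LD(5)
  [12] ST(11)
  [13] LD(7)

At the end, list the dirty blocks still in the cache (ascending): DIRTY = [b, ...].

0: W B6 -> L2 miss  d=D]
1: W B5 -> L1 miss  d=D]
2: R B5 -> L1 hit  d=D]
3: R B5 -> L1 hit  d=D]
4: R B0 -> L0 miss  d=-]
5: W B2 -> L2 miss wb->B6  d=D]
6: R B9 -> L1 miss wb->B5  d=-]
7: R B9 -> L1 hit  d=-]
8: R B11 -> L3 miss  d=-]
9: R B11 -> L3 hit  d=-]
10: R B9 -> L1 hit  d=-]
11: R B5 -> L1 miss  d=-]
12: W B11 -> L3 hit  d=D]
13: R B7 -> L3 miss wb->B11  d=-]

DIRTY = [2]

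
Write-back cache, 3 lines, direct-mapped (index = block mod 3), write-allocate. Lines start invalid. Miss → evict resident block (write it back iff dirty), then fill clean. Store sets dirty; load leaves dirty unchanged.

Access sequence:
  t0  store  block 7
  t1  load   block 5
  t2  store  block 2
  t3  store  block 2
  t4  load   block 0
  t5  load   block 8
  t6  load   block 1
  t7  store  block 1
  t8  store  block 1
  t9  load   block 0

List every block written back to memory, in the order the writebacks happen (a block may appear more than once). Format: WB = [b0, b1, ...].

  0 | W B7 → L1 miss [D]
  1 | R B5 → L2 miss [-]
  2 | W B2 → L2 miss [D]
  3 | W B2 → L2 hit [D]
  4 | R B0 → L0 miss [-]
  5 | R B8 → L2 miss wb→B2 [-]
  6 | R B1 → L1 miss wb→B7 [-]
  7 | W B1 → L1 hit [D]
  8 | W B1 → L1 hit [D]
  9 | R B0 → L0 hit [-]

WB = [2, 7]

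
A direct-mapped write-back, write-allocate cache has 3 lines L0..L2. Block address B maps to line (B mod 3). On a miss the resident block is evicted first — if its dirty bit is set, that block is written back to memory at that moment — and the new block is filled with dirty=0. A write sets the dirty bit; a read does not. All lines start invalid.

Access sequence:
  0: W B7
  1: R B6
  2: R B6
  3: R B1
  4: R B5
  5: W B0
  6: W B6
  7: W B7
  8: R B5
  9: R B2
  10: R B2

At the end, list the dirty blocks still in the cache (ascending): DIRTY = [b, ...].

0: W B7 → L1 miss [D]
1: R B6 → L0 miss [-]
2: R B6 → L0 hit [-]
3: R B1 → L1 miss wb→B7 [-]
4: R B5 → L2 miss [-]
5: W B0 → L0 miss [D]
6: W B6 → L0 miss wb→B0 [D]
7: W B7 → L1 miss [D]
8: R B5 → L2 hit [-]
9: R B2 → L2 miss [-]
10: R B2 → L2 hit [-]

DIRTY = [6, 7]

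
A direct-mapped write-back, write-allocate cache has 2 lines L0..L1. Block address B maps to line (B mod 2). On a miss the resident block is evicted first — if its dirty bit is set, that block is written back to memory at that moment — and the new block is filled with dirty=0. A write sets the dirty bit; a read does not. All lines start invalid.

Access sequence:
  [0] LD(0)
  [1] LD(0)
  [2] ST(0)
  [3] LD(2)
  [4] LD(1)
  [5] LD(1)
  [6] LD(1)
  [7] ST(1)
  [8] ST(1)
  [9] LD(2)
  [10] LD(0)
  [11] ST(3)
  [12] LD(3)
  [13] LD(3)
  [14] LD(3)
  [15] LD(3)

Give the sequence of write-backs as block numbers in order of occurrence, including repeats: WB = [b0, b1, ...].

WB = [0, 1]

  0 | R B0 → L0 miss [-]
  1 | R B0 → L0 hit [-]
  2 | W B0 → L0 hit [D]
  3 | R B2 → L0 miss wb→B0 [-]
  4 | R B1 → L1 miss [-]
  5 | R B1 → L1 hit [-]
  6 | R B1 → L1 hit [-]
  7 | W B1 → L1 hit [D]
  8 | W B1 → L1 hit [D]
  9 | R B2 → L0 hit [-]
  10 | R B0 → L0 miss [-]
  11 | W B3 → L1 miss wb→B1 [D]
  12 | R B3 → L1 hit [D]
  13 | R B3 → L1 hit [D]
  14 | R B3 → L1 hit [D]
  15 | R B3 → L1 hit [D]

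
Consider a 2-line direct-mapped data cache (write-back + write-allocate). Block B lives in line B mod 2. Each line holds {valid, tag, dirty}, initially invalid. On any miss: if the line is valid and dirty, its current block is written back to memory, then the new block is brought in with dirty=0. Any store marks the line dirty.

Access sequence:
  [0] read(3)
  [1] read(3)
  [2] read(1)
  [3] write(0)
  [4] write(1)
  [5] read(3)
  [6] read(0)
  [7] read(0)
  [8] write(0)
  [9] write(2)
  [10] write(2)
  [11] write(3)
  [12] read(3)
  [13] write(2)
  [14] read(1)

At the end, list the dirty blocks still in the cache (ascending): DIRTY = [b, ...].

DIRTY = [2]

  0 | R B3 → L1 miss [-]
  1 | R B3 → L1 hit [-]
  2 | R B1 → L1 miss [-]
  3 | W B0 → L0 miss [D]
  4 | W B1 → L1 hit [D]
  5 | R B3 → L1 miss wb→B1 [-]
  6 | R B0 → L0 hit [D]
  7 | R B0 → L0 hit [D]
  8 | W B0 → L0 hit [D]
  9 | W B2 → L0 miss wb→B0 [D]
  10 | W B2 → L0 hit [D]
  11 | W B3 → L1 hit [D]
  12 | R B3 → L1 hit [D]
  13 | W B2 → L0 hit [D]
  14 | R B1 → L1 miss wb→B3 [-]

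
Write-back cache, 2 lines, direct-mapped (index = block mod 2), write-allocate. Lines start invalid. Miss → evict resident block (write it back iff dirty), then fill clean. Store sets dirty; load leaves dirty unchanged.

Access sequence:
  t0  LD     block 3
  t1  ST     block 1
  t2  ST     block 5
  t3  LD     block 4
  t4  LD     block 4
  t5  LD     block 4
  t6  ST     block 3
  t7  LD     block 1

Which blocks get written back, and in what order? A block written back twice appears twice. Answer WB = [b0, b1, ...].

WB = [1, 5, 3]

  0 | R B3 → L1 miss [-]
  1 | W B1 → L1 miss [D]
  2 | W B5 → L1 miss wb→B1 [D]
  3 | R B4 → L0 miss [-]
  4 | R B4 → L0 hit [-]
  5 | R B4 → L0 hit [-]
  6 | W B3 → L1 miss wb→B5 [D]
  7 | R B1 → L1 miss wb→B3 [-]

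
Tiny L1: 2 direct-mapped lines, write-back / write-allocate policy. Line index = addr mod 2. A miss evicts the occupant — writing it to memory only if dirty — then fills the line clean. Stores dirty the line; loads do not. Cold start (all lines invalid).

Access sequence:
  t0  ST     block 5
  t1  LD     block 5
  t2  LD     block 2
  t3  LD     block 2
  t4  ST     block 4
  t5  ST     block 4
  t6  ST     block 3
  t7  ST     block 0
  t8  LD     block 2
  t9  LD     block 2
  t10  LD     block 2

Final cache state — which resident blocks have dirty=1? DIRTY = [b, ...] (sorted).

DIRTY = [3]

0: W B5 → L1 miss [D]
1: R B5 → L1 hit [D]
2: R B2 → L0 miss [-]
3: R B2 → L0 hit [-]
4: W B4 → L0 miss [D]
5: W B4 → L0 hit [D]
6: W B3 → L1 miss wb→B5 [D]
7: W B0 → L0 miss wb→B4 [D]
8: R B2 → L0 miss wb→B0 [-]
9: R B2 → L0 hit [-]
10: R B2 → L0 hit [-]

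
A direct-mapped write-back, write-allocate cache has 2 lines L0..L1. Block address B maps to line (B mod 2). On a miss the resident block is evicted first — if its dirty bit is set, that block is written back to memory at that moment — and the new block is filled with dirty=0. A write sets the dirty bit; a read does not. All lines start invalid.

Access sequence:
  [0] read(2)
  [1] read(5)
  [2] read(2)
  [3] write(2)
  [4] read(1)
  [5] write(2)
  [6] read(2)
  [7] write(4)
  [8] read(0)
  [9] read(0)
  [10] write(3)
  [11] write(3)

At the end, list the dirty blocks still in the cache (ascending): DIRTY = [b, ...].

  0 | R B2 → L0 miss [-]
  1 | R B5 → L1 miss [-]
  2 | R B2 → L0 hit [-]
  3 | W B2 → L0 hit [D]
  4 | R B1 → L1 miss [-]
  5 | W B2 → L0 hit [D]
  6 | R B2 → L0 hit [D]
  7 | W B4 → L0 miss wb→B2 [D]
  8 | R B0 → L0 miss wb→B4 [-]
  9 | R B0 → L0 hit [-]
  10 | W B3 → L1 miss [D]
  11 | W B3 → L1 hit [D]

DIRTY = [3]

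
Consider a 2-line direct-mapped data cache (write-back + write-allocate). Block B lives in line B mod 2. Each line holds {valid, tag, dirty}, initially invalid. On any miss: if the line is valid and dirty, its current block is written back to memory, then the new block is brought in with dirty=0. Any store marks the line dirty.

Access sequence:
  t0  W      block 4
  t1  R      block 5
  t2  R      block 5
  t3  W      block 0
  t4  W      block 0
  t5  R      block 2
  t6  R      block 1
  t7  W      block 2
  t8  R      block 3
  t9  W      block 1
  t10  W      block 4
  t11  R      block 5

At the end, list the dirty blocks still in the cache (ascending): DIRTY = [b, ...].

0: W B4 -> L0 miss  d=D]
1: R B5 -> L1 miss  d=-]
2: R B5 -> L1 hit  d=-]
3: W B0 -> L0 miss wb->B4  d=D]
4: W B0 -> L0 hit  d=D]
5: R B2 -> L0 miss wb->B0  d=-]
6: R B1 -> L1 miss  d=-]
7: W B2 -> L0 hit  d=D]
8: R B3 -> L1 miss  d=-]
9: W B1 -> L1 miss  d=D]
10: W B4 -> L0 miss wb->B2  d=D]
11: R B5 -> L1 miss wb->B1  d=-]

DIRTY = [4]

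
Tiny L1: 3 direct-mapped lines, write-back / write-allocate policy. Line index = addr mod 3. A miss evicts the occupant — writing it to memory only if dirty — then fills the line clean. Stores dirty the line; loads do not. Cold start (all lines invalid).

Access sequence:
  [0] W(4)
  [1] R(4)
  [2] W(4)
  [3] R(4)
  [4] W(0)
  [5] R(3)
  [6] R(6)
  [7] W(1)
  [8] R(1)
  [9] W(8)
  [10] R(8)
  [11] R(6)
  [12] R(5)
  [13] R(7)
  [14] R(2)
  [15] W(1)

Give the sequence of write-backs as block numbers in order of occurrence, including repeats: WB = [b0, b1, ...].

WB = [0, 4, 8, 1]

0: W B4 → L1 miss [D]
1: R B4 → L1 hit [D]
2: W B4 → L1 hit [D]
3: R B4 → L1 hit [D]
4: W B0 → L0 miss [D]
5: R B3 → L0 miss wb→B0 [-]
6: R B6 → L0 miss [-]
7: W B1 → L1 miss wb→B4 [D]
8: R B1 → L1 hit [D]
9: W B8 → L2 miss [D]
10: R B8 → L2 hit [D]
11: R B6 → L0 hit [-]
12: R B5 → L2 miss wb→B8 [-]
13: R B7 → L1 miss wb→B1 [-]
14: R B2 → L2 miss [-]
15: W B1 → L1 miss [D]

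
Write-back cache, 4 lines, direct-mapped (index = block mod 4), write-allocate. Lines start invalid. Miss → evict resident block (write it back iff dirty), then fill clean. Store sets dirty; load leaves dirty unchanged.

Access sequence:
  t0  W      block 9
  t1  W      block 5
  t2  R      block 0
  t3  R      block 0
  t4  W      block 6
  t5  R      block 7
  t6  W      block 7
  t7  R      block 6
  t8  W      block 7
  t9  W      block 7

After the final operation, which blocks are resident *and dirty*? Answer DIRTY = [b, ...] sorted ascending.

  0 | W B9 → L1 miss [D]
  1 | W B5 → L1 miss wb→B9 [D]
  2 | R B0 → L0 miss [-]
  3 | R B0 → L0 hit [-]
  4 | W B6 → L2 miss [D]
  5 | R B7 → L3 miss [-]
  6 | W B7 → L3 hit [D]
  7 | R B6 → L2 hit [D]
  8 | W B7 → L3 hit [D]
  9 | W B7 → L3 hit [D]

DIRTY = [5, 6, 7]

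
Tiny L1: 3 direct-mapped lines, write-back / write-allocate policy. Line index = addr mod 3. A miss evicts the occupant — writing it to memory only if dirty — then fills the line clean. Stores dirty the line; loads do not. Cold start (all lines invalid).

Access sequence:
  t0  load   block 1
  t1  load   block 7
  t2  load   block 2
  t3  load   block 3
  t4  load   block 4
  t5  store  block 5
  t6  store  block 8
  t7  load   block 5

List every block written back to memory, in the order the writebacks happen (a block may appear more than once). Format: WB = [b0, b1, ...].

WB = [5, 8]

0: R B1 → L1 miss [-]
1: R B7 → L1 miss [-]
2: R B2 → L2 miss [-]
3: R B3 → L0 miss [-]
4: R B4 → L1 miss [-]
5: W B5 → L2 miss [D]
6: W B8 → L2 miss wb→B5 [D]
7: R B5 → L2 miss wb→B8 [-]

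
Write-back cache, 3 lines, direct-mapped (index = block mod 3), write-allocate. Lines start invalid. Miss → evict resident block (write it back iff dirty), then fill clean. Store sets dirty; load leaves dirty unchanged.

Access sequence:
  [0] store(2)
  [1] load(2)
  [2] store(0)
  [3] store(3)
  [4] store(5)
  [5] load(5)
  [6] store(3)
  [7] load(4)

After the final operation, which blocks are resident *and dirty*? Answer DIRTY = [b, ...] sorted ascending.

DIRTY = [3, 5]

  0 | W B2 → L2 miss [D]
  1 | R B2 → L2 hit [D]
  2 | W B0 → L0 miss [D]
  3 | W B3 → L0 miss wb→B0 [D]
  4 | W B5 → L2 miss wb→B2 [D]
  5 | R B5 → L2 hit [D]
  6 | W B3 → L0 hit [D]
  7 | R B4 → L1 miss [-]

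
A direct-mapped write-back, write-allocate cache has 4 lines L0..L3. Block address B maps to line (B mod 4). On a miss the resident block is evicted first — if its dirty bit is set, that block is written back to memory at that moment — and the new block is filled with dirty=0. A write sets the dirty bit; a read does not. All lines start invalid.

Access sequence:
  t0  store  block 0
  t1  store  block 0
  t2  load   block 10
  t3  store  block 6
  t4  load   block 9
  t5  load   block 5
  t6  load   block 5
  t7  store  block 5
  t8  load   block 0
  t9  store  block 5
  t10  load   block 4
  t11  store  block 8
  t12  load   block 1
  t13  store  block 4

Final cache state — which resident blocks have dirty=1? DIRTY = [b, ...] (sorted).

0: W B0 → L0 miss [D]
1: W B0 → L0 hit [D]
2: R B10 → L2 miss [-]
3: W B6 → L2 miss [D]
4: R B9 → L1 miss [-]
5: R B5 → L1 miss [-]
6: R B5 → L1 hit [-]
7: W B5 → L1 hit [D]
8: R B0 → L0 hit [D]
9: W B5 → L1 hit [D]
10: R B4 → L0 miss wb→B0 [-]
11: W B8 → L0 miss [D]
12: R B1 → L1 miss wb→B5 [-]
13: W B4 → L0 miss wb→B8 [D]

DIRTY = [4, 6]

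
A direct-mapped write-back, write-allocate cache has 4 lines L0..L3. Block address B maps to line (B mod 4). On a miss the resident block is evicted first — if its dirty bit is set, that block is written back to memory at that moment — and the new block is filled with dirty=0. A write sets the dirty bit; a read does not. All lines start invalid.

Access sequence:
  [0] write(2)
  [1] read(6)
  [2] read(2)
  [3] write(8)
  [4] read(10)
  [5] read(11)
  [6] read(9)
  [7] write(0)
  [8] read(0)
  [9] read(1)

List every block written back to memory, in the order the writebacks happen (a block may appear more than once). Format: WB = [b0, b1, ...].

0: W B2 → L2 miss [D]
1: R B6 → L2 miss wb→B2 [-]
2: R B2 → L2 miss [-]
3: W B8 → L0 miss [D]
4: R B10 → L2 miss [-]
5: R B11 → L3 miss [-]
6: R B9 → L1 miss [-]
7: W B0 → L0 miss wb→B8 [D]
8: R B0 → L0 hit [D]
9: R B1 → L1 miss [-]

WB = [2, 8]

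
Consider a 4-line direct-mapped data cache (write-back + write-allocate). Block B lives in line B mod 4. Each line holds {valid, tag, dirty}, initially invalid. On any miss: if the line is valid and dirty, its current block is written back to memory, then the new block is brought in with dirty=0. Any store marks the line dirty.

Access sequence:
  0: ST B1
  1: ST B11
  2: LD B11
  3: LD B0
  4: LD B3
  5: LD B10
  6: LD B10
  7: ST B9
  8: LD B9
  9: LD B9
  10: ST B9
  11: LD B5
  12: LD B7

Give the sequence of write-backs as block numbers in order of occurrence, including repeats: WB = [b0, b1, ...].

WB = [11, 1, 9]

0: W B1 -> L1 miss  d=D]
1: W B11 -> L3 miss  d=D]
2: R B11 -> L3 hit  d=D]
3: R B0 -> L0 miss  d=-]
4: R B3 -> L3 miss wb->B11  d=-]
5: R B10 -> L2 miss  d=-]
6: R B10 -> L2 hit  d=-]
7: W B9 -> L1 miss wb->B1  d=D]
8: R B9 -> L1 hit  d=D]
9: R B9 -> L1 hit  d=D]
10: W B9 -> L1 hit  d=D]
11: R B5 -> L1 miss wb->B9  d=-]
12: R B7 -> L3 miss  d=-]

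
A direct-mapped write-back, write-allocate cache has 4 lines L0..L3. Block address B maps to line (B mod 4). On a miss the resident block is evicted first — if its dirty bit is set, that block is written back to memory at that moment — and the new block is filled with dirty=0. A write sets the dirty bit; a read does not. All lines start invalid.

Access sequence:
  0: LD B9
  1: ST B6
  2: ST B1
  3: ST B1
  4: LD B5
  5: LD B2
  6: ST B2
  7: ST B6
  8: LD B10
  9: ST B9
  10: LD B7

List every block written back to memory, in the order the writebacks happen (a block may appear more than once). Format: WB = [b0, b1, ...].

WB = [1, 6, 2, 6]

0: R B9 → L1 miss [-]
1: W B6 → L2 miss [D]
2: W B1 → L1 miss [D]
3: W B1 → L1 hit [D]
4: R B5 → L1 miss wb→B1 [-]
5: R B2 → L2 miss wb→B6 [-]
6: W B2 → L2 hit [D]
7: W B6 → L2 miss wb→B2 [D]
8: R B10 → L2 miss wb→B6 [-]
9: W B9 → L1 miss [D]
10: R B7 → L3 miss [-]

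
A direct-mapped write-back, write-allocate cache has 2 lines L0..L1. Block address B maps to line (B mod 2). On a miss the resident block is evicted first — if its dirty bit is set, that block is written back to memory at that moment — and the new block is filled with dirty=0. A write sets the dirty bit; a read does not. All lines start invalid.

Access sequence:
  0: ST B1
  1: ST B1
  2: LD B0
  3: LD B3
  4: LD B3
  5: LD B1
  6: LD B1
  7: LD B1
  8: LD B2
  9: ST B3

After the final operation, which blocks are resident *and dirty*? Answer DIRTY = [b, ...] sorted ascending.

DIRTY = [3]

0: W B1 → L1 miss [D]
1: W B1 → L1 hit [D]
2: R B0 → L0 miss [-]
3: R B3 → L1 miss wb→B1 [-]
4: R B3 → L1 hit [-]
5: R B1 → L1 miss [-]
6: R B1 → L1 hit [-]
7: R B1 → L1 hit [-]
8: R B2 → L0 miss [-]
9: W B3 → L1 miss [D]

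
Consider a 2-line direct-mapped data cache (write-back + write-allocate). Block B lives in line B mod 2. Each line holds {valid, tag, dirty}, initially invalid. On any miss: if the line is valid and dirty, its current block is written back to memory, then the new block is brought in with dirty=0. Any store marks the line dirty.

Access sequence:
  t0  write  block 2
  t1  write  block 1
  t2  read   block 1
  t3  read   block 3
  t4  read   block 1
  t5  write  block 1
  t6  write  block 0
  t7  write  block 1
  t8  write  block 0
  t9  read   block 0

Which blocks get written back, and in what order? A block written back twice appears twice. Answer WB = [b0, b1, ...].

WB = [1, 2]

  0 | W B2 → L0 miss [D]
  1 | W B1 → L1 miss [D]
  2 | R B1 → L1 hit [D]
  3 | R B3 → L1 miss wb→B1 [-]
  4 | R B1 → L1 miss [-]
  5 | W B1 → L1 hit [D]
  6 | W B0 → L0 miss wb→B2 [D]
  7 | W B1 → L1 hit [D]
  8 | W B0 → L0 hit [D]
  9 | R B0 → L0 hit [D]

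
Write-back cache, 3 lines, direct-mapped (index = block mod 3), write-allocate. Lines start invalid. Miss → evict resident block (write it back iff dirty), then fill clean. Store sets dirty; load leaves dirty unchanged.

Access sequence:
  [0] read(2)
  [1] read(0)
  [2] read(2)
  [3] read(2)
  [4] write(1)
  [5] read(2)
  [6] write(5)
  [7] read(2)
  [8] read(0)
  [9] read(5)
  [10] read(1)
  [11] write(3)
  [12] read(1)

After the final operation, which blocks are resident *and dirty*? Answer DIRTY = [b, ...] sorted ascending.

DIRTY = [1, 3]

0: R B2 → L2 miss [-]
1: R B0 → L0 miss [-]
2: R B2 → L2 hit [-]
3: R B2 → L2 hit [-]
4: W B1 → L1 miss [D]
5: R B2 → L2 hit [-]
6: W B5 → L2 miss [D]
7: R B2 → L2 miss wb→B5 [-]
8: R B0 → L0 hit [-]
9: R B5 → L2 miss [-]
10: R B1 → L1 hit [D]
11: W B3 → L0 miss [D]
12: R B1 → L1 hit [D]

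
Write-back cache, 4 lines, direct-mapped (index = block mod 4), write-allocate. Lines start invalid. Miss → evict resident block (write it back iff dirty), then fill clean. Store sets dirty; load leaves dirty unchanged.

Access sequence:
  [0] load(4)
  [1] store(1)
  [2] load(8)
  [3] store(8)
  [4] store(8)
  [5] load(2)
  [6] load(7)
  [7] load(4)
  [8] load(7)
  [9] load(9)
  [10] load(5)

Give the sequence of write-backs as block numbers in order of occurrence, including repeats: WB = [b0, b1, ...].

WB = [8, 1]

0: R B4 -> L0 miss  d=-]
1: W B1 -> L1 miss  d=D]
2: R B8 -> L0 miss  d=-]
3: W B8 -> L0 hit  d=D]
4: W B8 -> L0 hit  d=D]
5: R B2 -> L2 miss  d=-]
6: R B7 -> L3 miss  d=-]
7: R B4 -> L0 miss wb->B8  d=-]
8: R B7 -> L3 hit  d=-]
9: R B9 -> L1 miss wb->B1  d=-]
10: R B5 -> L1 miss  d=-]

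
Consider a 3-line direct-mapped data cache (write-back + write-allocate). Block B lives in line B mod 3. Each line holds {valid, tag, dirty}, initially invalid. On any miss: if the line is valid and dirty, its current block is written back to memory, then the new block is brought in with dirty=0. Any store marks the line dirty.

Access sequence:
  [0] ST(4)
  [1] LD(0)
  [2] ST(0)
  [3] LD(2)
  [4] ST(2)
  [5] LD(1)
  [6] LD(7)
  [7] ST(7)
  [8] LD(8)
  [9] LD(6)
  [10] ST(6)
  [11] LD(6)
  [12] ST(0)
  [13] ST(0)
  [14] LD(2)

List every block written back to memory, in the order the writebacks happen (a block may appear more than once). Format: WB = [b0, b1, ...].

WB = [4, 2, 0, 6]

0: W B4 → L1 miss [D]
1: R B0 → L0 miss [-]
2: W B0 → L0 hit [D]
3: R B2 → L2 miss [-]
4: W B2 → L2 hit [D]
5: R B1 → L1 miss wb→B4 [-]
6: R B7 → L1 miss [-]
7: W B7 → L1 hit [D]
8: R B8 → L2 miss wb→B2 [-]
9: R B6 → L0 miss wb→B0 [-]
10: W B6 → L0 hit [D]
11: R B6 → L0 hit [D]
12: W B0 → L0 miss wb→B6 [D]
13: W B0 → L0 hit [D]
14: R B2 → L2 miss [-]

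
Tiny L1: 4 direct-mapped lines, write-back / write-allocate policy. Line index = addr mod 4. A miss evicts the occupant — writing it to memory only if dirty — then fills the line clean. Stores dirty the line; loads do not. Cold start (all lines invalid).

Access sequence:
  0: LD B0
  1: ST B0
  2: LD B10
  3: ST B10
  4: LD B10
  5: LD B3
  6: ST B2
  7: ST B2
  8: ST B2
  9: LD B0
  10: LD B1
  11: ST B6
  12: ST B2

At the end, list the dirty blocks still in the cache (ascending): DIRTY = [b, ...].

DIRTY = [0, 2]

0: R B0 → L0 miss [-]
1: W B0 → L0 hit [D]
2: R B10 → L2 miss [-]
3: W B10 → L2 hit [D]
4: R B10 → L2 hit [D]
5: R B3 → L3 miss [-]
6: W B2 → L2 miss wb→B10 [D]
7: W B2 → L2 hit [D]
8: W B2 → L2 hit [D]
9: R B0 → L0 hit [D]
10: R B1 → L1 miss [-]
11: W B6 → L2 miss wb→B2 [D]
12: W B2 → L2 miss wb→B6 [D]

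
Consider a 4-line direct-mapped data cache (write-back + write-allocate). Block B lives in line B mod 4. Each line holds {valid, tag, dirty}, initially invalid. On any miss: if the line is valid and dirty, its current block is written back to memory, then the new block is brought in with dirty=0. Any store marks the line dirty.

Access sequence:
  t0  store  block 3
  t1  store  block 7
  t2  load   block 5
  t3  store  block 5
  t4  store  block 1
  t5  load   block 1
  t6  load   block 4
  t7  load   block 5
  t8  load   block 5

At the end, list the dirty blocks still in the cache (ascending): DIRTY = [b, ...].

0: W B3 → L3 miss [D]
1: W B7 → L3 miss wb→B3 [D]
2: R B5 → L1 miss [-]
3: W B5 → L1 hit [D]
4: W B1 → L1 miss wb→B5 [D]
5: R B1 → L1 hit [D]
6: R B4 → L0 miss [-]
7: R B5 → L1 miss wb→B1 [-]
8: R B5 → L1 hit [-]

DIRTY = [7]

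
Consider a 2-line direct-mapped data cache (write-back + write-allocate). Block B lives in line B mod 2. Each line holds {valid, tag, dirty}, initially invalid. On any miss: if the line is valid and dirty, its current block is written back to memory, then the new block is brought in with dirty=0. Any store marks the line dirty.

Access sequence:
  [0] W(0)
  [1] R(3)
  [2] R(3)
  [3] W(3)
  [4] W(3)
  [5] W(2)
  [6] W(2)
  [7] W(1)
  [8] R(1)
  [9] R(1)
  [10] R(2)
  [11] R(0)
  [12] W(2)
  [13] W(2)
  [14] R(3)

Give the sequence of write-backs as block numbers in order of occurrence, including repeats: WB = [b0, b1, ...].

WB = [0, 3, 2, 1]

  0 | W B0 → L0 miss [D]
  1 | R B3 → L1 miss [-]
  2 | R B3 → L1 hit [-]
  3 | W B3 → L1 hit [D]
  4 | W B3 → L1 hit [D]
  5 | W B2 → L0 miss wb→B0 [D]
  6 | W B2 → L0 hit [D]
  7 | W B1 → L1 miss wb→B3 [D]
  8 | R B1 → L1 hit [D]
  9 | R B1 → L1 hit [D]
  10 | R B2 → L0 hit [D]
  11 | R B0 → L0 miss wb→B2 [-]
  12 | W B2 → L0 miss [D]
  13 | W B2 → L0 hit [D]
  14 | R B3 → L1 miss wb→B1 [-]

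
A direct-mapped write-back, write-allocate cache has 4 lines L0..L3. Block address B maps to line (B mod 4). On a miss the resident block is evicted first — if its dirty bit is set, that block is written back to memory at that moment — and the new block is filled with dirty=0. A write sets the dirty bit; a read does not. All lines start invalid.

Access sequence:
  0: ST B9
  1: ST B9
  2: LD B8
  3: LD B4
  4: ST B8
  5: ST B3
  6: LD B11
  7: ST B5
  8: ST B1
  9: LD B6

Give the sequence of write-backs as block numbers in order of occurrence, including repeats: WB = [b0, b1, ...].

0: W B9 → L1 miss [D]
1: W B9 → L1 hit [D]
2: R B8 → L0 miss [-]
3: R B4 → L0 miss [-]
4: W B8 → L0 miss [D]
5: W B3 → L3 miss [D]
6: R B11 → L3 miss wb→B3 [-]
7: W B5 → L1 miss wb→B9 [D]
8: W B1 → L1 miss wb→B5 [D]
9: R B6 → L2 miss [-]

WB = [3, 9, 5]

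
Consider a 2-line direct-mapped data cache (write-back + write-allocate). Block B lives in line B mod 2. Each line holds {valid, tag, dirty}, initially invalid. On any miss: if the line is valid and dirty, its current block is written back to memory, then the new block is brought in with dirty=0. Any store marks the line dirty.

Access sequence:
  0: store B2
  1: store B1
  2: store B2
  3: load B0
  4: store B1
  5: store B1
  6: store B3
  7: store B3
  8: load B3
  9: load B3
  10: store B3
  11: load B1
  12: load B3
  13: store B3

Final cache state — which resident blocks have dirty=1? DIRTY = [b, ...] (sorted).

0: W B2 -> L0 miss  d=D]
1: W B1 -> L1 miss  d=D]
2: W B2 -> L0 hit  d=D]
3: R B0 -> L0 miss wb->B2  d=-]
4: W B1 -> L1 hit  d=D]
5: W B1 -> L1 hit  d=D]
6: W B3 -> L1 miss wb->B1  d=D]
7: W B3 -> L1 hit  d=D]
8: R B3 -> L1 hit  d=D]
9: R B3 -> L1 hit  d=D]
10: W B3 -> L1 hit  d=D]
11: R B1 -> L1 miss wb->B3  d=-]
12: R B3 -> L1 miss  d=-]
13: W B3 -> L1 hit  d=D]

DIRTY = [3]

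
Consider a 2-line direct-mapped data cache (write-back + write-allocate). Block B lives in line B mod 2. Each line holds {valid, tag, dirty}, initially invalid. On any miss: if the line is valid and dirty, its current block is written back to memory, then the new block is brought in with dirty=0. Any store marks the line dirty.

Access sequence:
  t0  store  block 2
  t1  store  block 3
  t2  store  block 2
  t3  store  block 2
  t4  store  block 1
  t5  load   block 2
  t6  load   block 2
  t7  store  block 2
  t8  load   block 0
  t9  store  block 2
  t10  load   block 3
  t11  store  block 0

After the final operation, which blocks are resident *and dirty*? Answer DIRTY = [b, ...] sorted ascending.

0: W B2 -> L0 miss  d=D]
1: W B3 -> L1 miss  d=D]
2: W B2 -> L0 hit  d=D]
3: W B2 -> L0 hit  d=D]
4: W B1 -> L1 miss wb->B3  d=D]
5: R B2 -> L0 hit  d=D]
6: R B2 -> L0 hit  d=D]
7: W B2 -> L0 hit  d=D]
8: R B0 -> L0 miss wb->B2  d=-]
9: W B2 -> L0 miss  d=D]
10: R B3 -> L1 miss wb->B1  d=-]
11: W B0 -> L0 miss wb->B2  d=D]

DIRTY = [0]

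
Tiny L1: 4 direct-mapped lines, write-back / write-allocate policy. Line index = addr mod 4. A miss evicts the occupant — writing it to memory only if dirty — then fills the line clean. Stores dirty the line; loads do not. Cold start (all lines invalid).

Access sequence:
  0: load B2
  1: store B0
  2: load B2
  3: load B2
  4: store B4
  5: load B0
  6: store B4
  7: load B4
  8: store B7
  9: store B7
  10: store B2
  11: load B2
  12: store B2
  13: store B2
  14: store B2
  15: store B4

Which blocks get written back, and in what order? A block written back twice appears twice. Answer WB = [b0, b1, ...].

WB = [0, 4]

0: R B2 -> L2 miss  d=-]
1: W B0 -> L0 miss  d=D]
2: R B2 -> L2 hit  d=-]
3: R B2 -> L2 hit  d=-]
4: W B4 -> L0 miss wb->B0  d=D]
5: R B0 -> L0 miss wb->B4  d=-]
6: W B4 -> L0 miss  d=D]
7: R B4 -> L0 hit  d=D]
8: W B7 -> L3 miss  d=D]
9: W B7 -> L3 hit  d=D]
10: W B2 -> L2 hit  d=D]
11: R B2 -> L2 hit  d=D]
12: W B2 -> L2 hit  d=D]
13: W B2 -> L2 hit  d=D]
14: W B2 -> L2 hit  d=D]
15: W B4 -> L0 hit  d=D]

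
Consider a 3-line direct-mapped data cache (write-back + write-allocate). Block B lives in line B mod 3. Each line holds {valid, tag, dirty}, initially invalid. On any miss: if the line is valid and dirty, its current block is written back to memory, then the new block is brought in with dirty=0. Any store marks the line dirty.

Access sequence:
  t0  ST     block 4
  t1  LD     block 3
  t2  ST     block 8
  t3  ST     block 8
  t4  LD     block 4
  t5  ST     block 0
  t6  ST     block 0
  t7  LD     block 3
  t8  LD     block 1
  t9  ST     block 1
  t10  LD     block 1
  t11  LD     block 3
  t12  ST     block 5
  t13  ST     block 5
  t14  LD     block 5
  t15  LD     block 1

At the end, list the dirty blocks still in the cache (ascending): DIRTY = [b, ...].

0: W B4 -> L1 miss  d=D]
1: R B3 -> L0 miss  d=-]
2: W B8 -> L2 miss  d=D]
3: W B8 -> L2 hit  d=D]
4: R B4 -> L1 hit  d=D]
5: W B0 -> L0 miss  d=D]
6: W B0 -> L0 hit  d=D]
7: R B3 -> L0 miss wb->B0  d=-]
8: R B1 -> L1 miss wb->B4  d=-]
9: W B1 -> L1 hit  d=D]
10: R B1 -> L1 hit  d=D]
11: R B3 -> L0 hit  d=-]
12: W B5 -> L2 miss wb->B8  d=D]
13: W B5 -> L2 hit  d=D]
14: R B5 -> L2 hit  d=D]
15: R B1 -> L1 hit  d=D]

DIRTY = [1, 5]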